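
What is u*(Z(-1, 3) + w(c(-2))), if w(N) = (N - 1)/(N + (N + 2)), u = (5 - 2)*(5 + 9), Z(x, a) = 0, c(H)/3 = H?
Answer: 147/5 ≈ 29.400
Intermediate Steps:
c(H) = 3*H
u = 42 (u = 3*14 = 42)
w(N) = (-1 + N)/(2 + 2*N) (w(N) = (-1 + N)/(N + (2 + N)) = (-1 + N)/(2 + 2*N))
u*(Z(-1, 3) + w(c(-2))) = 42*(0 + (-1 + 3*(-2))/(2*(1 + 3*(-2)))) = 42*(0 + (-1 - 6)/(2*(1 - 6))) = 42*(0 + (1/2)*(-7)/(-5)) = 42*(0 + (1/2)*(-1/5)*(-7)) = 42*(0 + 7/10) = 42*(7/10) = 147/5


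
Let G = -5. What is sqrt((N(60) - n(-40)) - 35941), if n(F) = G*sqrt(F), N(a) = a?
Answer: sqrt(-35881 + 10*I*sqrt(10)) ≈ 0.0835 + 189.42*I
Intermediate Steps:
n(F) = -5*sqrt(F)
sqrt((N(60) - n(-40)) - 35941) = sqrt((60 - (-5)*sqrt(-40)) - 35941) = sqrt((60 - (-5)*2*I*sqrt(10)) - 35941) = sqrt((60 - (-10)*I*sqrt(10)) - 35941) = sqrt((60 + 10*I*sqrt(10)) - 35941) = sqrt(-35881 + 10*I*sqrt(10))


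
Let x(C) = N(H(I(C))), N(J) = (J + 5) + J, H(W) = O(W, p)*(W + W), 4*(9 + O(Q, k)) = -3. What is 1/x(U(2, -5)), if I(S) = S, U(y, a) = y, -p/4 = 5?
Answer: -1/73 ≈ -0.013699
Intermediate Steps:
p = -20 (p = -4*5 = -20)
O(Q, k) = -39/4 (O(Q, k) = -9 + (¼)*(-3) = -9 - ¾ = -39/4)
H(W) = -39*W/2 (H(W) = -39*(W + W)/4 = -39*W/2)
N(J) = 5 + 2*J (N(J) = (5 + J) + J = 5 + 2*J)
x(C) = 5 - 39*C (x(C) = 5 + 2*(-39*C/2) = 5 - 39*C)
1/x(U(2, -5)) = 1/(5 - 39*2) = 1/(5 - 78) = 1/(-73) = -1/73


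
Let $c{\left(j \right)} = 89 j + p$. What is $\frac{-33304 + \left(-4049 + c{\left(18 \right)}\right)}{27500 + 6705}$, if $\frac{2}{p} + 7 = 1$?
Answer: $- \frac{107254}{102615} \approx -1.0452$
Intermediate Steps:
$p = - \frac{1}{3}$ ($p = \frac{2}{-7 + 1} = \frac{2}{-6} = 2 \left(- \frac{1}{6}\right) = - \frac{1}{3} \approx -0.33333$)
$c{\left(j \right)} = - \frac{1}{3} + 89 j$ ($c{\left(j \right)} = 89 j - \frac{1}{3} = - \frac{1}{3} + 89 j$)
$\frac{-33304 + \left(-4049 + c{\left(18 \right)}\right)}{27500 + 6705} = \frac{-33304 + \left(-4049 + \left(- \frac{1}{3} + 89 \cdot 18\right)\right)}{27500 + 6705} = \frac{-33304 + \left(-4049 + \left(- \frac{1}{3} + 1602\right)\right)}{34205} = \left(-33304 + \left(-4049 + \frac{4805}{3}\right)\right) \frac{1}{34205} = \left(-33304 - \frac{7342}{3}\right) \frac{1}{34205} = \left(- \frac{107254}{3}\right) \frac{1}{34205} = - \frac{107254}{102615}$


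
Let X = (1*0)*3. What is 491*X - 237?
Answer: -237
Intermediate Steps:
X = 0 (X = 0*3 = 0)
491*X - 237 = 491*0 - 237 = 0 - 237 = -237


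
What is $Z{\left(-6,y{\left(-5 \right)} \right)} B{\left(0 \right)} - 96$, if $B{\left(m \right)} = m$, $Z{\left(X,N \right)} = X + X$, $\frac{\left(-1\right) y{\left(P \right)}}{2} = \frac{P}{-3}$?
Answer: $-96$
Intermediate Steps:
$y{\left(P \right)} = \frac{2 P}{3}$ ($y{\left(P \right)} = - 2 \frac{P}{-3} = - 2 P \left(- \frac{1}{3}\right) = - 2 \left(- \frac{P}{3}\right) = \frac{2 P}{3}$)
$Z{\left(X,N \right)} = 2 X$
$Z{\left(-6,y{\left(-5 \right)} \right)} B{\left(0 \right)} - 96 = 2 \left(-6\right) 0 - 96 = \left(-12\right) 0 - 96 = 0 - 96 = -96$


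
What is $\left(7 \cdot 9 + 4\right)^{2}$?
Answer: $4489$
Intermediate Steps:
$\left(7 \cdot 9 + 4\right)^{2} = \left(63 + 4\right)^{2} = 67^{2} = 4489$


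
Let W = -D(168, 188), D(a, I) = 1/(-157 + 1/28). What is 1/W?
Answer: 4395/28 ≈ 156.96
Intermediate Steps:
D(a, I) = -28/4395 (D(a, I) = 1/(-157 + 1/28) = 1/(-4395/28) = -28/4395)
W = 28/4395 (W = -1*(-28/4395) = 28/4395 ≈ 0.0063709)
1/W = 1/(28/4395) = 4395/28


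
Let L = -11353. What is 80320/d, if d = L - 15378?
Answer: -80320/26731 ≈ -3.0047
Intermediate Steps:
d = -26731 (d = -11353 - 15378 = -26731)
80320/d = 80320/(-26731) = 80320*(-1/26731) = -80320/26731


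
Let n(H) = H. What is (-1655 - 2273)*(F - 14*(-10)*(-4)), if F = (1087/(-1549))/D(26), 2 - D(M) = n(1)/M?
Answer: 173883533456/78999 ≈ 2.2011e+6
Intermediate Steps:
D(M) = 2 - 1/M
F = -28262/78999 (F = (1087/(-1549))/(2 - 1/26) = (1087*(-1/1549))/(2 - 1*1/26) = -1087/(1549*(2 - 1/26)) = -1087/(1549*51/26) = -1087/1549*26/51 = -28262/78999 ≈ -0.35775)
(-1655 - 2273)*(F - 14*(-10)*(-4)) = (-1655 - 2273)*(-28262/78999 - 14*(-10)*(-4)) = -3928*(-28262/78999 + 140*(-4)) = -3928*(-28262/78999 - 560) = -3928*(-44267702/78999) = 173883533456/78999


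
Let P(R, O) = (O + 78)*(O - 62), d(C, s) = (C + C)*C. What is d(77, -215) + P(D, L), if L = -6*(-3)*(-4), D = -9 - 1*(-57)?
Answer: 11054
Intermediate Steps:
D = 48 (D = -9 + 57 = 48)
L = -72 (L = 18*(-4) = -72)
d(C, s) = 2*C² (d(C, s) = (2*C)*C = 2*C²)
P(R, O) = (-62 + O)*(78 + O) (P(R, O) = (78 + O)*(-62 + O) = (-62 + O)*(78 + O))
d(77, -215) + P(D, L) = 2*77² + (-4836 + (-72)² + 16*(-72)) = 2*5929 + (-4836 + 5184 - 1152) = 11858 - 804 = 11054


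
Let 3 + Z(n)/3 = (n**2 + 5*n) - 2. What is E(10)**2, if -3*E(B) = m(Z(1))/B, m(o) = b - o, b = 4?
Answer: 1/900 ≈ 0.0011111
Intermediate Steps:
Z(n) = -15 + 3*n**2 + 15*n (Z(n) = -9 + 3*((n**2 + 5*n) - 2) = -9 + 3*(-2 + n**2 + 5*n) = -9 + (-6 + 3*n**2 + 15*n) = -15 + 3*n**2 + 15*n)
m(o) = 4 - o
E(B) = -1/(3*B) (E(B) = -(4 - (-15 + 3*1**2 + 15*1))/(3*B) = -(4 - (-15 + 3*1 + 15))/(3*B) = -(4 - (-15 + 3 + 15))/(3*B) = -(4 - 1*3)/(3*B) = -(4 - 3)/(3*B) = -1/(3*B))
E(10)**2 = (-1/3/10)**2 = (-1/3*1/10)**2 = (-1/30)**2 = 1/900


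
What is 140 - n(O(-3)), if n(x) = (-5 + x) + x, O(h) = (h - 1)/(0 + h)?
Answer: 427/3 ≈ 142.33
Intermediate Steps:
O(h) = (-1 + h)/h
n(x) = -5 + 2*x
140 - n(O(-3)) = 140 - (-5 + 2*((-1 - 3)/(-3))) = 140 - (-5 + 2*(-1/3*(-4))) = 140 - (-5 + 2*(4/3)) = 140 - (-5 + 8/3) = 140 - 1*(-7/3) = 140 + 7/3 = 427/3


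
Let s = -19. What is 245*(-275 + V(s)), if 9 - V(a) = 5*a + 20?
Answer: -46795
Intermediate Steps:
V(a) = -11 - 5*a (V(a) = 9 - (5*a + 20) = 9 - (20 + 5*a) = 9 + (-20 - 5*a) = -11 - 5*a)
245*(-275 + V(s)) = 245*(-275 + (-11 - 5*(-19))) = 245*(-275 + (-11 + 95)) = 245*(-275 + 84) = 245*(-191) = -46795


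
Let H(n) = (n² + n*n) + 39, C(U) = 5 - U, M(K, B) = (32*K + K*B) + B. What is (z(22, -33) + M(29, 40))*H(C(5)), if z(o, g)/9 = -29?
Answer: 72813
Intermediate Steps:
z(o, g) = -261 (z(o, g) = 9*(-29) = -261)
M(K, B) = B + 32*K + B*K (M(K, B) = (32*K + B*K) + B = B + 32*K + B*K)
H(n) = 39 + 2*n² (H(n) = (n² + n²) + 39 = 2*n² + 39 = 39 + 2*n²)
(z(22, -33) + M(29, 40))*H(C(5)) = (-261 + (40 + 32*29 + 40*29))*(39 + 2*(5 - 1*5)²) = (-261 + (40 + 928 + 1160))*(39 + 2*(5 - 5)²) = (-261 + 2128)*(39 + 2*0²) = 1867*(39 + 2*0) = 1867*(39 + 0) = 1867*39 = 72813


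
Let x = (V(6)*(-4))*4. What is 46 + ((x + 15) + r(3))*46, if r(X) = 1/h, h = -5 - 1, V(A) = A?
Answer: -11063/3 ≈ -3687.7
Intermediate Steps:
h = -6
x = -96 (x = (6*(-4))*4 = -24*4 = -96)
r(X) = -⅙ (r(X) = 1/(-6) = -⅙)
46 + ((x + 15) + r(3))*46 = 46 + ((-96 + 15) - ⅙)*46 = 46 + (-81 - ⅙)*46 = 46 - 487/6*46 = 46 - 11201/3 = -11063/3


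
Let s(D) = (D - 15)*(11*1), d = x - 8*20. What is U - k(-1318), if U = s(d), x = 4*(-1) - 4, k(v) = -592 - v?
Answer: -2739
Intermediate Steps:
x = -8 (x = -4 - 4 = -8)
d = -168 (d = -8 - 8*20 = -8 - 160 = -168)
s(D) = -165 + 11*D (s(D) = (-15 + D)*11 = -165 + 11*D)
U = -2013 (U = -165 + 11*(-168) = -165 - 1848 = -2013)
U - k(-1318) = -2013 - (-592 - 1*(-1318)) = -2013 - (-592 + 1318) = -2013 - 1*726 = -2013 - 726 = -2739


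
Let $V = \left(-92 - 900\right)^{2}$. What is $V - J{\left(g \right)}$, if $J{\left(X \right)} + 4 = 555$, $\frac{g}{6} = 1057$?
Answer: $983513$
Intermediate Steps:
$g = 6342$ ($g = 6 \cdot 1057 = 6342$)
$J{\left(X \right)} = 551$ ($J{\left(X \right)} = -4 + 555 = 551$)
$V = 984064$ ($V = \left(-992\right)^{2} = 984064$)
$V - J{\left(g \right)} = 984064 - 551 = 983513$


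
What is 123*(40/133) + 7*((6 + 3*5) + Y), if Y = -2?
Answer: 22609/133 ≈ 169.99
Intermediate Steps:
123*(40/133) + 7*((6 + 3*5) + Y) = 123*(40/133) + 7*((6 + 3*5) - 2) = 123*(40*(1/133)) + 7*((6 + 15) - 2) = 123*(40/133) + 7*(21 - 2) = 4920/133 + 7*19 = 4920/133 + 133 = 22609/133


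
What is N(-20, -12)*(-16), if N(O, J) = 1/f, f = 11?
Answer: -16/11 ≈ -1.4545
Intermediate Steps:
N(O, J) = 1/11
N(-20, -12)*(-16) = (1/11)*(-16) = -16/11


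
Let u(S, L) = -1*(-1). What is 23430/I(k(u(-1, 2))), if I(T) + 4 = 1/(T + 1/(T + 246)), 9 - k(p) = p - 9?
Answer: -6985264/1175 ≈ -5944.9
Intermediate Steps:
u(S, L) = 1
k(p) = 18 - p (k(p) = 9 - (p - 9) = 9 - (-9 + p) = 9 + (9 - p) = 18 - p)
I(T) = -4 + 1/(T + 1/(246 + T)) (I(T) = -4 + 1/(T + 1/(T + 246)) = -4 + 1/(T + 1/(246 + T)))
23430/I(k(u(-1, 2))) = 23430/(((242 - 983*(18 - 1*1) - 4*(18 - 1*1)**2)/(1 + (18 - 1*1)**2 + 246*(18 - 1*1)))) = 23430/(((242 - 983*(18 - 1) - 4*(18 - 1)**2)/(1 + (18 - 1)**2 + 246*(18 - 1)))) = 23430/(((242 - 983*17 - 4*17**2)/(1 + 17**2 + 246*17))) = 23430/(((242 - 16711 - 4*289)/(1 + 289 + 4182))) = 23430/(((242 - 16711 - 1156)/4472)) = 23430/(((1/4472)*(-17625))) = 23430/(-17625/4472) = 23430*(-4472/17625) = -6985264/1175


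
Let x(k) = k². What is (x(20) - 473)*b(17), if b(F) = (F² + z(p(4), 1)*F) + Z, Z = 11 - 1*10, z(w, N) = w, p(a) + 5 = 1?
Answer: -16206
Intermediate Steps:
p(a) = -4 (p(a) = -5 + 1 = -4)
Z = 1 (Z = 11 - 10 = 1)
b(F) = 1 + F² - 4*F (b(F) = (F² - 4*F) + 1 = 1 + F² - 4*F)
(x(20) - 473)*b(17) = (20² - 473)*(1 + 17² - 4*17) = (400 - 473)*(1 + 289 - 68) = -73*222 = -16206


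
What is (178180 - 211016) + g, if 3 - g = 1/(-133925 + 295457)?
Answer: -5303580157/161532 ≈ -32833.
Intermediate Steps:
g = 484595/161532 (g = 3 - 1/(-133925 + 295457) = 3 - 1/161532 = 484595/161532 ≈ 3.0000)
(178180 - 211016) + g = (178180 - 211016) + 484595/161532 = -32836 + 484595/161532 = -5303580157/161532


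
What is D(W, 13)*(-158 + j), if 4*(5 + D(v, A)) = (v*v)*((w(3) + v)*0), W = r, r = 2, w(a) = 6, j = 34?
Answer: 620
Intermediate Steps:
W = 2
D(v, A) = -5 (D(v, A) = -5 + ((v*v)*((6 + v)*0))/4 = -5 + (v²*0)/4 = -5 + (¼)*0 = -5 + 0 = -5)
D(W, 13)*(-158 + j) = -5*(-158 + 34) = -5*(-124) = 620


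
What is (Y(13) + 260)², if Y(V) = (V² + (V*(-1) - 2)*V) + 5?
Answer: 57121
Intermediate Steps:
Y(V) = 5 + V² + V*(-2 - V) (Y(V) = (V² + (-V - 2)*V) + 5 = (V² + (-2 - V)*V) + 5 = (V² + V*(-2 - V)) + 5 = 5 + V² + V*(-2 - V))
(Y(13) + 260)² = ((5 - 2*13) + 260)² = ((5 - 26) + 260)² = (-21 + 260)² = 239² = 57121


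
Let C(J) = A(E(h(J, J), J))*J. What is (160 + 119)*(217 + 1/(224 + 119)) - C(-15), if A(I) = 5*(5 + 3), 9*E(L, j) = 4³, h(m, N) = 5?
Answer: 20972328/343 ≈ 61144.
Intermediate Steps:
E(L, j) = 64/9 (E(L, j) = (⅑)*4³ = (⅑)*64 = 64/9)
A(I) = 40 (A(I) = 5*8 = 40)
C(J) = 40*J
(160 + 119)*(217 + 1/(224 + 119)) - C(-15) = (160 + 119)*(217 + 1/(224 + 119)) - 40*(-15) = 279*(217 + 1/343) - 1*(-600) = 279*(217 + 1/343) + 600 = 279*(74432/343) + 600 = 20766528/343 + 600 = 20972328/343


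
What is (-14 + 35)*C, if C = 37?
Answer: 777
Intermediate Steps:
(-14 + 35)*C = (-14 + 35)*37 = 21*37 = 777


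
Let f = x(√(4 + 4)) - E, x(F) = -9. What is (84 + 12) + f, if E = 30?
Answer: 57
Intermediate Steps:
f = -39 (f = -9 - 1*30 = -9 - 30 = -39)
(84 + 12) + f = (84 + 12) - 39 = 96 - 39 = 57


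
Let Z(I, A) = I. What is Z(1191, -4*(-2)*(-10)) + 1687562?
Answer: 1688753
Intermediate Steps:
Z(1191, -4*(-2)*(-10)) + 1687562 = 1191 + 1687562 = 1688753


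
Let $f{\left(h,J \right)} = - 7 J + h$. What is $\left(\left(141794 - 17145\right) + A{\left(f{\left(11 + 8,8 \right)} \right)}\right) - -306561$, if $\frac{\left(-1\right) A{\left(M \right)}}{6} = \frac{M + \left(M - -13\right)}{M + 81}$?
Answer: $\frac{9486803}{22} \approx 4.3122 \cdot 10^{5}$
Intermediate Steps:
$f{\left(h,J \right)} = h - 7 J$
$A{\left(M \right)} = - \frac{6 \left(13 + 2 M\right)}{81 + M}$ ($A{\left(M \right)} = - 6 \frac{M + \left(M - -13\right)}{M + 81} = - 6 \frac{M + \left(M + 13\right)}{81 + M} = - 6 \frac{M + \left(13 + M\right)}{81 + M} = - 6 \frac{13 + 2 M}{81 + M} = - \frac{6 \left(13 + 2 M\right)}{81 + M}$)
$\left(\left(141794 - 17145\right) + A{\left(f{\left(11 + 8,8 \right)} \right)}\right) - -306561 = \left(\left(141794 - 17145\right) + \frac{6 \left(-13 - 2 \left(\left(11 + 8\right) - 56\right)\right)}{81 + \left(\left(11 + 8\right) - 56\right)}\right) - -306561 = \left(124649 + \frac{6 \left(-13 - 2 \left(19 - 56\right)\right)}{81 + \left(19 - 56\right)}\right) + 306561 = \left(124649 + \frac{6 \left(-13 - -74\right)}{81 - 37}\right) + 306561 = \left(124649 + \frac{6 \left(-13 + 74\right)}{44}\right) + 306561 = \left(124649 + 6 \cdot \frac{1}{44} \cdot 61\right) + 306561 = \left(124649 + \frac{183}{22}\right) + 306561 = \frac{2742461}{22} + 306561 = \frac{9486803}{22}$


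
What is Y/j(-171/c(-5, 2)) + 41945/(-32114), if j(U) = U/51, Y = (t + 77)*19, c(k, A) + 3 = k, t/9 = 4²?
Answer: 965092549/96342 ≈ 10017.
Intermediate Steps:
t = 144 (t = 9*4² = 9*16 = 144)
c(k, A) = -3 + k
Y = 4199 (Y = (144 + 77)*19 = 221*19 = 4199)
j(U) = U/51 (j(U) = U*(1/51) = U/51)
Y/j(-171/c(-5, 2)) + 41945/(-32114) = 4199/(((-171/(-3 - 5))/51)) + 41945/(-32114) = 4199/(((-171/(-8))/51)) + 41945*(-1/32114) = 4199/(((-171*(-⅛))/51)) - 41945/32114 = 4199/(((1/51)*(171/8))) - 41945/32114 = 4199/(57/136) - 41945/32114 = 4199*(136/57) - 41945/32114 = 30056/3 - 41945/32114 = 965092549/96342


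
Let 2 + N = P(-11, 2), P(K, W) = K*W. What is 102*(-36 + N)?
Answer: -6120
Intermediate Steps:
N = -24 (N = -2 - 11*2 = -2 - 22 = -24)
102*(-36 + N) = 102*(-36 - 24) = 102*(-60) = -6120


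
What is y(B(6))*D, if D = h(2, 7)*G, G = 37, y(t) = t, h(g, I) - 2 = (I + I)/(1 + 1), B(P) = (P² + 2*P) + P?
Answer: 17982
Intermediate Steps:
B(P) = P² + 3*P
h(g, I) = 2 + I (h(g, I) = 2 + (I + I)/(1 + 1) = 2 + (2*I)/2 = 2 + (2*I)*(½) = 2 + I)
D = 333 (D = (2 + 7)*37 = 9*37 = 333)
y(B(6))*D = (6*(3 + 6))*333 = (6*9)*333 = 54*333 = 17982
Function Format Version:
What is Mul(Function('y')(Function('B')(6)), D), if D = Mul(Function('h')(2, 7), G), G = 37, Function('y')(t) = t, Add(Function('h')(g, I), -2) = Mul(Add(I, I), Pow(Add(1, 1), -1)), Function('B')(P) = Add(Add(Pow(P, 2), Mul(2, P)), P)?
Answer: 17982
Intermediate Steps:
Function('B')(P) = Add(Pow(P, 2), Mul(3, P))
Function('h')(g, I) = Add(2, I) (Function('h')(g, I) = Add(2, Mul(Add(I, I), Pow(Add(1, 1), -1))) = Add(2, Mul(Mul(2, I), Pow(2, -1))) = Add(2, Mul(Mul(2, I), Rational(1, 2))) = Add(2, I))
D = 333 (D = Mul(Add(2, 7), 37) = Mul(9, 37) = 333)
Mul(Function('y')(Function('B')(6)), D) = Mul(Mul(6, Add(3, 6)), 333) = Mul(Mul(6, 9), 333) = Mul(54, 333) = 17982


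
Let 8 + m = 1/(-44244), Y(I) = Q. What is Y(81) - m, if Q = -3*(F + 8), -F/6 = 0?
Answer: -707903/44244 ≈ -16.000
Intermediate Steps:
F = 0 (F = -6*0 = 0)
Q = -24 (Q = -3*(0 + 8) = -3*8 = -24)
Y(I) = -24
m = -353953/44244 (m = -8 + 1/(-44244) = -8 - 1/44244 = -353953/44244 ≈ -8.0000)
Y(81) - m = -24 - 1*(-353953/44244) = -24 + 353953/44244 = -707903/44244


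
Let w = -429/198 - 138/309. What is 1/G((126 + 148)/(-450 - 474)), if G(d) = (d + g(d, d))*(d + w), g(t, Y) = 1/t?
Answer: 1505954142/16076802629 ≈ 0.093673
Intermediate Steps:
w = -1615/618 (w = -429*1/198 - 138*1/309 = -13/6 - 46/103 = -1615/618 ≈ -2.6133)
G(d) = (-1615/618 + d)*(d + 1/d) (G(d) = (d + 1/d)*(d - 1615/618) = (d + 1/d)*(-1615/618 + d) = (-1615/618 + d)*(d + 1/d))
1/G((126 + 148)/(-450 - 474)) = 1/(1 + ((126 + 148)/(-450 - 474))**2 - 1615*(126 + 148)/(618*(-450 - 474)) - 1615*(-450 - 474)/(126 + 148)/618) = 1/(1 + (274/(-924))**2 - 221255/(309*(-924)) - 1615/(618*(274/(-924)))) = 1/(1 + (274*(-1/924))**2 - 221255*(-1)/(309*924) - 1615/(618*(274*(-1/924)))) = 1/(1 + (-137/462)**2 - 1615/618*(-137/462) - 1615/(618*(-137/462))) = 1/(1 + 18769/213444 + 221255/285516 - 1615/618*(-462/137)) = 1/(1 + 18769/213444 + 221255/285516 + 124355/14111) = 1/(16076802629/1505954142) = 1505954142/16076802629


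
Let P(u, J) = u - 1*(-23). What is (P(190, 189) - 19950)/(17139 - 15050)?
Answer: -19737/2089 ≈ -9.4481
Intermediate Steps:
P(u, J) = 23 + u (P(u, J) = u + 23 = 23 + u)
(P(190, 189) - 19950)/(17139 - 15050) = ((23 + 190) - 19950)/(17139 - 15050) = (213 - 19950)/2089 = -19737*1/2089 = -19737/2089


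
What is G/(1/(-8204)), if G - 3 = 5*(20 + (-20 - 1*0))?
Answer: -24612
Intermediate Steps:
G = 3 (G = 3 + 5*(20 + (-20 - 1*0)) = 3 + 5*(20 + (-20 + 0)) = 3 + 5*(20 - 20) = 3 + 5*0 = 3 + 0 = 3)
G/(1/(-8204)) = 3/(1/(-8204)) = 3/(-1/8204) = 3*(-8204) = -24612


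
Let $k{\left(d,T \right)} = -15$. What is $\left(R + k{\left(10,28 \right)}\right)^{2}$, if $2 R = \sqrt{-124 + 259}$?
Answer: $\frac{1035}{4} - 45 \sqrt{15} \approx 84.466$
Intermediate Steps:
$R = \frac{3 \sqrt{15}}{2}$ ($R = \frac{\sqrt{-124 + 259}}{2} = \frac{\sqrt{135}}{2} = \frac{3 \sqrt{15}}{2} \approx 5.8095$)
$\left(R + k{\left(10,28 \right)}\right)^{2} = \left(\frac{3 \sqrt{15}}{2} - 15\right)^{2} = \left(-15 + \frac{3 \sqrt{15}}{2}\right)^{2}$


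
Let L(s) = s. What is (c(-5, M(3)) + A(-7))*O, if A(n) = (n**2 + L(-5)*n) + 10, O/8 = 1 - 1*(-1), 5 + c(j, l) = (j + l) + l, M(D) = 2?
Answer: 1408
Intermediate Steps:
c(j, l) = -5 + j + 2*l (c(j, l) = -5 + ((j + l) + l) = -5 + (j + 2*l) = -5 + j + 2*l)
O = 16 (O = 8*(1 - 1*(-1)) = 8*(1 + 1) = 8*2 = 16)
A(n) = 10 + n**2 - 5*n (A(n) = (n**2 - 5*n) + 10 = 10 + n**2 - 5*n)
(c(-5, M(3)) + A(-7))*O = ((-5 - 5 + 2*2) + (10 + (-7)**2 - 5*(-7)))*16 = ((-5 - 5 + 4) + (10 + 49 + 35))*16 = (-6 + 94)*16 = 88*16 = 1408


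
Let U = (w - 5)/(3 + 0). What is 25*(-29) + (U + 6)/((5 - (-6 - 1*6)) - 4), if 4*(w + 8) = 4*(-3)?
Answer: -28273/39 ≈ -724.95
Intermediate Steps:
w = -11 (w = -8 + (4*(-3))/4 = -8 + (¼)*(-12) = -8 - 3 = -11)
U = -16/3 (U = (-11 - 5)/(3 + 0) = -16/3 ≈ -5.3333)
25*(-29) + (U + 6)/((5 - (-6 - 1*6)) - 4) = 25*(-29) + (-16/3 + 6)/((5 - (-6 - 1*6)) - 4) = -725 + 2/(3*((5 - (-6 - 6)) - 4)) = -725 + 2/(3*((5 - 1*(-12)) - 4)) = -725 + 2/(3*((5 + 12) - 4)) = -725 + 2/(3*(17 - 4)) = -725 + (⅔)/13 = -725 + (⅔)*(1/13) = -725 + 2/39 = -28273/39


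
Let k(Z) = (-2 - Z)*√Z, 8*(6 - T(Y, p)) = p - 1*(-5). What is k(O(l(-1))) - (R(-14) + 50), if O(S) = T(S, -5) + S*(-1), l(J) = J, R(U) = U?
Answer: -36 - 9*√7 ≈ -59.812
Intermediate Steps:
T(Y, p) = 43/8 - p/8 (T(Y, p) = 6 - (p - 1*(-5))/8 = 6 - (p + 5)/8 = 6 - (5 + p)/8 = 6 + (-5/8 - p/8) = 43/8 - p/8)
O(S) = 6 - S (O(S) = (43/8 - ⅛*(-5)) + S*(-1) = (43/8 + 5/8) - S = 6 - S)
k(Z) = √Z*(-2 - Z)
k(O(l(-1))) - (R(-14) + 50) = √(6 - 1*(-1))*(-2 - (6 - 1*(-1))) - (-14 + 50) = √(6 + 1)*(-2 - (6 + 1)) - 1*36 = √7*(-2 - 1*7) - 36 = √7*(-2 - 7) - 36 = √7*(-9) - 36 = -9*√7 - 36 = -36 - 9*√7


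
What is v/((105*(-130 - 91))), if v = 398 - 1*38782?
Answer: 38384/23205 ≈ 1.6541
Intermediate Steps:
v = -38384 (v = 398 - 38782 = -38384)
v/((105*(-130 - 91))) = -38384*1/(105*(-130 - 91)) = -38384/(105*(-221)) = -38384/(-23205) = -38384*(-1/23205) = 38384/23205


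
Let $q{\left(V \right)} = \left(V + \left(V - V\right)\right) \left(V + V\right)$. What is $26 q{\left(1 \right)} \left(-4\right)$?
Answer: $-208$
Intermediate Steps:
$q{\left(V \right)} = 2 V^{2}$ ($q{\left(V \right)} = \left(V + 0\right) 2 V = V 2 V = 2 V^{2}$)
$26 q{\left(1 \right)} \left(-4\right) = 26 \cdot 2 \cdot 1^{2} \left(-4\right) = 26 \cdot 2 \cdot 1 \left(-4\right) = 26 \cdot 2 \left(-4\right) = 52 \left(-4\right) = -208$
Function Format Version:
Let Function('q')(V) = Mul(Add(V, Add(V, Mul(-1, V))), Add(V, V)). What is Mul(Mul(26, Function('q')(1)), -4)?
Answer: -208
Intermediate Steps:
Function('q')(V) = Mul(2, Pow(V, 2)) (Function('q')(V) = Mul(Add(V, 0), Mul(2, V)) = Mul(V, Mul(2, V)) = Mul(2, Pow(V, 2)))
Mul(Mul(26, Function('q')(1)), -4) = Mul(Mul(26, Mul(2, Pow(1, 2))), -4) = Mul(Mul(26, Mul(2, 1)), -4) = Mul(Mul(26, 2), -4) = Mul(52, -4) = -208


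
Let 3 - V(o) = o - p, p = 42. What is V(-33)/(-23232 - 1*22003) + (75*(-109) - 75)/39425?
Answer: -181332/859465 ≈ -0.21098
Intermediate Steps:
V(o) = 45 - o (V(o) = 3 - (o - 1*42) = 3 - (o - 42) = 3 - (-42 + o) = 3 + (42 - o) = 45 - o)
V(-33)/(-23232 - 1*22003) + (75*(-109) - 75)/39425 = (45 - 1*(-33))/(-23232 - 1*22003) + (75*(-109) - 75)/39425 = (45 + 33)/(-23232 - 22003) + (-8175 - 75)*(1/39425) = 78/(-45235) - 8250*1/39425 = 78*(-1/45235) - 330/1577 = -78/45235 - 330/1577 = -181332/859465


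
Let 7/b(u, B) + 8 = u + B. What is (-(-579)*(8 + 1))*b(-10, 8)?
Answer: -36477/10 ≈ -3647.7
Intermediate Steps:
b(u, B) = 7/(-8 + B + u) (b(u, B) = 7/(-8 + (u + B)) = 7/(-8 + (B + u)) = 7/(-8 + B + u))
(-(-579)*(8 + 1))*b(-10, 8) = (-(-579)*(8 + 1))*(7/(-8 + 8 - 10)) = (-(-579)*9)*(7/(-10)) = (-193*(-27))*(7*(-⅒)) = 5211*(-7/10) = -36477/10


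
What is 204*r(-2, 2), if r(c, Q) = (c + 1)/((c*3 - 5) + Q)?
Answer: 68/3 ≈ 22.667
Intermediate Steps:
r(c, Q) = (1 + c)/(-5 + Q + 3*c) (r(c, Q) = (1 + c)/((3*c - 5) + Q) = (1 + c)/((-5 + 3*c) + Q) = (1 + c)/(-5 + Q + 3*c))
204*r(-2, 2) = 204*((1 - 2)/(-5 + 2 + 3*(-2))) = 204*(-1/(-5 + 2 - 6)) = 204*(-1/(-9)) = 204*(-⅑*(-1)) = 204*(⅑) = 68/3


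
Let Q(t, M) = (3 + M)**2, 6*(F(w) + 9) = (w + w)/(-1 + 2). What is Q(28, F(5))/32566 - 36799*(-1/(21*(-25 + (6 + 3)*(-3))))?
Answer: -256794799/7620444 ≈ -33.698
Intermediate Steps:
F(w) = -9 + w/3 (F(w) = -9 + ((w + w)/(-1 + 2))/6 = -9 + ((2*w)/1)/6 = -9 + ((2*w)*1)/6 = -9 + (2*w)/6 = -9 + w/3)
Q(28, F(5))/32566 - 36799*(-1/(21*(-25 + (6 + 3)*(-3)))) = (3 + (-9 + (1/3)*5))**2/32566 - 36799*(-1/(21*(-25 + (6 + 3)*(-3)))) = (3 + (-9 + 5/3))**2*(1/32566) - 36799*(-1/(21*(-25 + 9*(-3)))) = (3 - 22/3)**2*(1/32566) - 36799*(-1/(21*(-25 - 27))) = (-13/3)**2*(1/32566) - 36799/((-52*(-21))) = (169/9)*(1/32566) - 36799/1092 = 169/293094 - 36799*1/1092 = 169/293094 - 5257/156 = -256794799/7620444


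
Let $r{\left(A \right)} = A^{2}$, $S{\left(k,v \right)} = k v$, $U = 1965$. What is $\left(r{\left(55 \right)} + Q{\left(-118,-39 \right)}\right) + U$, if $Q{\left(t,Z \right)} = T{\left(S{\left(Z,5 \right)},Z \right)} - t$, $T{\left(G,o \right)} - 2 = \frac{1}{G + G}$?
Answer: $\frac{1992899}{390} \approx 5110.0$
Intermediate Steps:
$T{\left(G,o \right)} = 2 + \frac{1}{2 G}$ ($T{\left(G,o \right)} = 2 + \frac{1}{G + G} = 2 + \frac{1}{2 G}$)
$Q{\left(t,Z \right)} = 2 - t + \frac{1}{10 Z}$ ($Q{\left(t,Z \right)} = \left(2 + \frac{1}{2 Z 5}\right) - t = \left(2 + \frac{1}{2 \cdot 5 Z}\right) - t = \left(2 + \frac{\frac{1}{5} \frac{1}{Z}}{2}\right) - t = \left(2 + \frac{1}{10 Z}\right) - t = 2 - t + \frac{1}{10 Z}$)
$\left(r{\left(55 \right)} + Q{\left(-118,-39 \right)}\right) + U = \left(55^{2} + \left(2 - -118 + \frac{1}{10 \left(-39\right)}\right)\right) + 1965 = \left(3025 + \left(2 + 118 + \frac{1}{10} \left(- \frac{1}{39}\right)\right)\right) + 1965 = \left(3025 + \left(2 + 118 - \frac{1}{390}\right)\right) + 1965 = \left(3025 + \frac{46799}{390}\right) + 1965 = \frac{1226549}{390} + 1965 = \frac{1992899}{390}$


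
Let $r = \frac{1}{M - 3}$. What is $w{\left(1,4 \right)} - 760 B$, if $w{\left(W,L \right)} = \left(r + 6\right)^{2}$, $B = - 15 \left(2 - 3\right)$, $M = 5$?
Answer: $- \frac{45431}{4} \approx -11358.0$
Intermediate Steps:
$r = \frac{1}{2}$ ($r = \frac{1}{5 - 3} = \frac{1}{2} \approx 0.5$)
$B = 15$ ($B = \left(-15\right) \left(-1\right) = 15$)
$w{\left(W,L \right)} = \frac{169}{4}$ ($w{\left(W,L \right)} = \left(\frac{1}{2} + 6\right)^{2} = \left(\frac{13}{2}\right)^{2} = \frac{169}{4}$)
$w{\left(1,4 \right)} - 760 B = \frac{169}{4} - 11400 = - \frac{45431}{4}$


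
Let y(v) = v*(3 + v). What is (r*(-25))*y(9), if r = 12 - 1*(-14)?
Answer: -70200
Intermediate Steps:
r = 26 (r = 12 + 14 = 26)
(r*(-25))*y(9) = (26*(-25))*(9*(3 + 9)) = -5850*12 = -650*108 = -70200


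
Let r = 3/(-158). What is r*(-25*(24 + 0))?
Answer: 900/79 ≈ 11.392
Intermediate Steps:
r = -3/158 (r = 3*(-1/158) = -3/158 ≈ -0.018987)
r*(-25*(24 + 0)) = -(-75)*(24 + 0)/158 = -(-75)*24/158 = -3/158*(-600) = 900/79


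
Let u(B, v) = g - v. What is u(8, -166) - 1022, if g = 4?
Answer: -852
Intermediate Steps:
u(B, v) = 4 - v
u(8, -166) - 1022 = (4 - 1*(-166)) - 1022 = (4 + 166) - 1022 = 170 - 1022 = -852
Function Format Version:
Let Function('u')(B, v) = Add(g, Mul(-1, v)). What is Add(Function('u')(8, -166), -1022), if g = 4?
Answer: -852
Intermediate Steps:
Function('u')(B, v) = Add(4, Mul(-1, v))
Add(Function('u')(8, -166), -1022) = Add(Add(4, Mul(-1, -166)), -1022) = Add(Add(4, 166), -1022) = Add(170, -1022) = -852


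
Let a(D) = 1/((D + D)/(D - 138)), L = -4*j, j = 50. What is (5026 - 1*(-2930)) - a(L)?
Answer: 1591031/200 ≈ 7955.2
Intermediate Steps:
L = -200 (L = -4*50 = -200)
a(D) = (-138 + D)/(2*D) (a(D) = 1/((2*D)/(-138 + D)) = 1/(2*D/(-138 + D)) = (-138 + D)/(2*D))
(5026 - 1*(-2930)) - a(L) = (5026 - 1*(-2930)) - (-138 - 200)/(2*(-200)) = (5026 + 2930) - (-1)*(-338)/(2*200) = 7956 - 1*169/200 = 7956 - 169/200 = 1591031/200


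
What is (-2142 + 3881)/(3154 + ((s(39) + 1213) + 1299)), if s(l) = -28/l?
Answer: 67821/220946 ≈ 0.30696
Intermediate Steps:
(-2142 + 3881)/(3154 + ((s(39) + 1213) + 1299)) = (-2142 + 3881)/(3154 + ((-28/39 + 1213) + 1299)) = 1739/(3154 + ((-28*1/39 + 1213) + 1299)) = 1739/(3154 + ((-28/39 + 1213) + 1299)) = 1739/(3154 + (47279/39 + 1299)) = 1739/(3154 + 97940/39) = 1739/(220946/39) = 1739*(39/220946) = 67821/220946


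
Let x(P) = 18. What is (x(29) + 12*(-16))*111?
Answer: -19314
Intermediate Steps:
(x(29) + 12*(-16))*111 = (18 + 12*(-16))*111 = (18 - 192)*111 = -174*111 = -19314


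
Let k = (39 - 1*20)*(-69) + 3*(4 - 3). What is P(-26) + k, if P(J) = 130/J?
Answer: -1313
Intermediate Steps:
k = -1308 (k = (39 - 20)*(-69) + 3*1 = 19*(-69) + 3 = -1311 + 3 = -1308)
P(-26) + k = 130/(-26) - 1308 = 130*(-1/26) - 1308 = -5 - 1308 = -1313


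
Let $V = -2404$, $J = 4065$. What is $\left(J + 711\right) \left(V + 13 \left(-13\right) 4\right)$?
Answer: $-14710080$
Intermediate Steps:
$\left(J + 711\right) \left(V + 13 \left(-13\right) 4\right) = \left(4065 + 711\right) \left(-2404 + 13 \left(-13\right) 4\right) = 4776 \left(-2404 - 676\right) = 4776 \left(-3080\right) = -14710080$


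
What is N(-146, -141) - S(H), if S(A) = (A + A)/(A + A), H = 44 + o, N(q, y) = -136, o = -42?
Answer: -137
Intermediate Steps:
H = 2 (H = 44 - 42 = 2)
S(A) = 1 (S(A) = (2*A)/((2*A)) = (2*A)*(1/(2*A)) = 1)
N(-146, -141) - S(H) = -136 - 1*1 = -136 - 1 = -137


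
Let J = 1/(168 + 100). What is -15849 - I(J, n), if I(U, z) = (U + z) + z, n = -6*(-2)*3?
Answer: -4266829/268 ≈ -15921.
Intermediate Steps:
n = 36 (n = 12*3 = 36)
J = 1/268 ≈ 0.0037313
I(U, z) = U + 2*z
-15849 - I(J, n) = -15849 - (1/268 + 2*36) = -15849 - (1/268 + 72) = -15849 - 1*19297/268 = -15849 - 19297/268 = -4266829/268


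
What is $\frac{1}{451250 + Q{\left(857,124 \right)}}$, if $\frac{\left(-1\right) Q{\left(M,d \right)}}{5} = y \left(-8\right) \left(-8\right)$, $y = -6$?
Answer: $\frac{1}{453170} \approx 2.2067 \cdot 10^{-6}$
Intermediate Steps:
$Q{\left(M,d \right)} = 1920$ ($Q{\left(M,d \right)} = - 5 \left(-6\right) \left(-8\right) \left(-8\right) = - 5 \cdot 48 \left(-8\right) = \left(-5\right) \left(-384\right) = 1920$)
$\frac{1}{451250 + Q{\left(857,124 \right)}} = \frac{1}{451250 + 1920} = \frac{1}{453170}$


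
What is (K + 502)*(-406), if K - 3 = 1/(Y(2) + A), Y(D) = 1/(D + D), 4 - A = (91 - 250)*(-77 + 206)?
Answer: -2403566922/11723 ≈ -2.0503e+5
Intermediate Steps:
A = 20515 (A = 4 - (91 - 250)*(-77 + 206) = 4 - (-159)*129 = 4 - 1*(-20511) = 4 + 20511 = 20515)
Y(D) = 1/(2*D)
K = 246187/82061 (K = 3 + 1/((½)/2 + 20515) = 3 + 1/((½)*(½) + 20515) = 3 + 1/(¼ + 20515) = 3 + 1/(82061/4) = 3 + 4/82061 = 246187/82061 ≈ 3.0000)
(K + 502)*(-406) = (246187/82061 + 502)*(-406) = (41440809/82061)*(-406) = -2403566922/11723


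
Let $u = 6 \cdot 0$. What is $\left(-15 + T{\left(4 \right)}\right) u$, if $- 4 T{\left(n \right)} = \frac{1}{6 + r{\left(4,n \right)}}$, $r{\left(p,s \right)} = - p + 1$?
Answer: $0$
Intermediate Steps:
$r{\left(p,s \right)} = 1 - p$
$u = 0$
$T{\left(n \right)} = - \frac{1}{12}$ ($T{\left(n \right)} = - \frac{1}{4 \left(6 + \left(1 - 4\right)\right)} = - \frac{1}{4 \left(6 - 3\right)} = - \frac{1}{4 \cdot 3} = \left(- \frac{1}{4}\right) \frac{1}{3} = - \frac{1}{12}$)
$\left(-15 + T{\left(4 \right)}\right) u = \left(-15 - \frac{1}{12}\right) 0 = \left(- \frac{181}{12}\right) 0 = 0$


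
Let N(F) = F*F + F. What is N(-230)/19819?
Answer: 52670/19819 ≈ 2.6576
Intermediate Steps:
N(F) = F + F**2 (N(F) = F**2 + F = F + F**2)
N(-230)/19819 = -230*(1 - 230)/19819 = -230*(-229)*(1/19819) = 52670*(1/19819) = 52670/19819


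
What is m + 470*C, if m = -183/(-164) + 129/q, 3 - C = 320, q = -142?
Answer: -1734837145/11644 ≈ -1.4899e+5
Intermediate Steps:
C = -317 (C = 3 - 1*320 = 3 - 320 = -317)
m = 2415/11644 (m = -183/(-164) + 129/(-142) = -183*(-1/164) + 129*(-1/142) = 183/164 - 129/142 = 2415/11644 ≈ 0.20740)
m + 470*C = 2415/11644 + 470*(-317) = 2415/11644 - 148990 = -1734837145/11644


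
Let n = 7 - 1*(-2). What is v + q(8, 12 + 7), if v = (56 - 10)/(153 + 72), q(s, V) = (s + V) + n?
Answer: 8146/225 ≈ 36.204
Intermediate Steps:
n = 9 (n = 7 + 2 = 9)
q(s, V) = 9 + V + s (q(s, V) = (s + V) + 9 = (V + s) + 9 = 9 + V + s)
v = 46/225 ≈ 0.20444
v + q(8, 12 + 7) = 46/225 + (9 + (12 + 7) + 8) = 46/225 + (9 + 19 + 8) = 46/225 + 36 = 8146/225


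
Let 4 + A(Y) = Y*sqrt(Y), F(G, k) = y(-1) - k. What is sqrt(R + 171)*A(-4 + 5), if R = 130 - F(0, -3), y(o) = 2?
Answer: -6*sqrt(74) ≈ -51.614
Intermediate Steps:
F(G, k) = 2 - k
A(Y) = -4 + Y**(3/2) (A(Y) = -4 + Y*sqrt(Y) = -4 + Y**(3/2))
R = 125 (R = 130 - (2 - 1*(-3)) = 130 - (2 + 3) = 130 - 1*5 = 130 - 5 = 125)
sqrt(R + 171)*A(-4 + 5) = sqrt(125 + 171)*(-4 + (-4 + 5)**(3/2)) = sqrt(296)*(-4 + 1**(3/2)) = (2*sqrt(74))*(-4 + 1) = (2*sqrt(74))*(-3) = -6*sqrt(74)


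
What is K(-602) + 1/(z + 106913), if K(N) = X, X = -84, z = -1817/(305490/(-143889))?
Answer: -921824261294/10974099561 ≈ -84.000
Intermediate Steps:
z = 87148771/101830 (z = -1817/(305490*(-1/143889)) = -1817/(-101830/47963) = -1817*(-47963/101830) = 87148771/101830 ≈ 855.83)
K(N) = -84
K(-602) + 1/(z + 106913) = -84 + 1/(87148771/101830 + 106913) = -84 + 1/(10974099561/101830) = -84 + 101830/10974099561 = -921824261294/10974099561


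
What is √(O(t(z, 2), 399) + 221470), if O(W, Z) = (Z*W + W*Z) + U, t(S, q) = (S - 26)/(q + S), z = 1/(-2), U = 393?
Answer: 27*√285 ≈ 455.81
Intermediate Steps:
z = -½ ≈ -0.50000
t(S, q) = (-26 + S)/(S + q)
O(W, Z) = 393 + 2*W*Z (O(W, Z) = (Z*W + W*Z) + 393 = (W*Z + W*Z) + 393 = 2*W*Z + 393 = 393 + 2*W*Z)
√(O(t(z, 2), 399) + 221470) = √((393 + 2*((-26 - ½)/(-½ + 2))*399) + 221470) = √((393 + 2*(-53/2/(3/2))*399) + 221470) = √((393 + 2*((⅔)*(-53/2))*399) + 221470) = √((393 + 2*(-53/3)*399) + 221470) = √((393 - 14098) + 221470) = √(-13705 + 221470) = √207765 = 27*√285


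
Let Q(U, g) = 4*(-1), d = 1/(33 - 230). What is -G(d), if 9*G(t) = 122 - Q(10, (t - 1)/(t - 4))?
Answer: -14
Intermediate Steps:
d = -1/197 (d = 1/(-197) = -1/197 ≈ -0.0050761)
Q(U, g) = -4
G(t) = 14 (G(t) = (122 - 1*(-4))/9 = (122 + 4)/9 = (⅑)*126 = 14)
-G(d) = -1*14 = -14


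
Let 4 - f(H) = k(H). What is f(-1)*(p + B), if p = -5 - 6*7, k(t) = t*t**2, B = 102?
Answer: 275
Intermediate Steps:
k(t) = t**3
f(H) = 4 - H**3
p = -47 (p = -5 - 42 = -47)
f(-1)*(p + B) = (4 - 1*(-1)**3)*(-47 + 102) = (4 - 1*(-1))*55 = (4 + 1)*55 = 5*55 = 275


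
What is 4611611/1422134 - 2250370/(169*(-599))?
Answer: 3667165682721/143964046954 ≈ 25.473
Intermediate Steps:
4611611/1422134 - 2250370/(169*(-599)) = 4611611*(1/1422134) - 2250370/(-101231) = 4611611/1422134 - 2250370*(-1/101231) = 4611611/1422134 + 2250370/101231 = 3667165682721/143964046954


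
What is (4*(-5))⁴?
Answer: 160000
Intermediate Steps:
(4*(-5))⁴ = (-20)⁴ = 160000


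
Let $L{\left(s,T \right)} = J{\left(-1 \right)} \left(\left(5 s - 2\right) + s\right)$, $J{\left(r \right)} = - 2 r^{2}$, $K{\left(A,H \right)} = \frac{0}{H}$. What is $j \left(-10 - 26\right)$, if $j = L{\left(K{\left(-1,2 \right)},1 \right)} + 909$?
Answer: $-32868$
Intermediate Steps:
$K{\left(A,H \right)} = 0$
$L{\left(s,T \right)} = 4 - 12 s$ ($L{\left(s,T \right)} = - 2 \left(-1\right)^{2} \left(\left(5 s - 2\right) + s\right) = \left(-2\right) 1 \left(\left(-2 + 5 s\right) + s\right) = - 2 \left(-2 + 6 s\right) = 4 - 12 s$)
$j = 913$ ($j = \left(4 - 0\right) + 909 = \left(4 + 0\right) + 909 = 4 + 909 = 913$)
$j \left(-10 - 26\right) = 913 \left(-10 - 26\right) = 913 \left(-36\right) = -32868$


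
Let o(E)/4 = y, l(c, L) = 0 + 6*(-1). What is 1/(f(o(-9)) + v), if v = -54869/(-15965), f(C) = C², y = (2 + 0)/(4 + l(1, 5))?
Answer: 15965/310309 ≈ 0.051449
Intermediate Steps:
l(c, L) = -6 (l(c, L) = 0 - 6 = -6)
y = -1 (y = (2 + 0)/(4 - 6) = 2/(-2) = 2*(-½) = -1)
o(E) = -4 (o(E) = 4*(-1) = -4)
v = 54869/15965 (v = -54869*(-1/15965) = 54869/15965 ≈ 3.4368)
1/(f(o(-9)) + v) = 1/((-4)² + 54869/15965) = 1/(16 + 54869/15965) = 1/(310309/15965) = 15965/310309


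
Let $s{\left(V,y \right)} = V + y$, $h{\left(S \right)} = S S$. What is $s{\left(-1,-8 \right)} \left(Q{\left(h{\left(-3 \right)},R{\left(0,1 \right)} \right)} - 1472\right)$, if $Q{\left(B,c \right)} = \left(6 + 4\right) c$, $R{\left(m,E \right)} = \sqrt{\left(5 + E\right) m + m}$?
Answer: $13248$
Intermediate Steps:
$R{\left(m,E \right)} = \sqrt{m + m \left(5 + E\right)}$ ($R{\left(m,E \right)} = \sqrt{m \left(5 + E\right) + m} = \sqrt{m + m \left(5 + E\right)}$)
$h{\left(S \right)} = S^{2}$
$Q{\left(B,c \right)} = 10 c$
$s{\left(-1,-8 \right)} \left(Q{\left(h{\left(-3 \right)},R{\left(0,1 \right)} \right)} - 1472\right) = \left(-1 - 8\right) \left(10 \sqrt{0 \left(6 + 1\right)} - 1472\right) = - 9 \left(10 \sqrt{0 \cdot 7} - 1472\right) = - 9 \left(10 \sqrt{0} - 1472\right) = - 9 \left(10 \cdot 0 - 1472\right) = - 9 \left(0 - 1472\right) = \left(-9\right) \left(-1472\right) = 13248$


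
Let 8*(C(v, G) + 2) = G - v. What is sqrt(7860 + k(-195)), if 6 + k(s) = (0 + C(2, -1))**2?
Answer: sqrt(503017)/8 ≈ 88.655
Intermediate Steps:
C(v, G) = -2 - v/8 + G/8 (C(v, G) = -2 + (G - v)/8 = -2 + (-v/8 + G/8) = -2 - v/8 + G/8)
k(s) = -23/64 (k(s) = -6 + (0 + (-2 - 1/8*2 + (1/8)*(-1)))**2 = -6 + (0 + (-2 - 1/4 - 1/8))**2 = -6 + (0 - 19/8)**2 = -6 + (-19/8)**2 = -6 + 361/64 = -23/64)
sqrt(7860 + k(-195)) = sqrt(7860 - 23/64) = sqrt(503017/64) = sqrt(503017)/8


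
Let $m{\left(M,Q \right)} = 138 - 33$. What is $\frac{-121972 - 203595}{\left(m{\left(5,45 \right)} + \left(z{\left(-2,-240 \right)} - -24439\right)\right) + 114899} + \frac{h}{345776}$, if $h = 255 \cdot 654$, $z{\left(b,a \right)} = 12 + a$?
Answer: $- \frac{44678184721}{24068602920} \approx -1.8563$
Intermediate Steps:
$m{\left(M,Q \right)} = 105$ ($m{\left(M,Q \right)} = 138 - 33 = 105$)
$h = 166770$
$\frac{-121972 - 203595}{\left(m{\left(5,45 \right)} + \left(z{\left(-2,-240 \right)} - -24439\right)\right) + 114899} + \frac{h}{345776} = \frac{-121972 - 203595}{\left(105 + \left(\left(12 - 240\right) - -24439\right)\right) + 114899} + \frac{166770}{345776} = \frac{-121972 - 203595}{\left(105 + \left(-228 + 24439\right)\right) + 114899} + 166770 \cdot \frac{1}{345776} = - \frac{325567}{\left(105 + 24211\right) + 114899} + \frac{83385}{172888} = - \frac{325567}{24316 + 114899} + \frac{83385}{172888} = - \frac{325567}{139215} + \frac{83385}{172888} = - \frac{44678184721}{24068602920}$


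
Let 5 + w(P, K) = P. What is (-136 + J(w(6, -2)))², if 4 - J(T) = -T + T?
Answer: 17424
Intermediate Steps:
w(P, K) = -5 + P
J(T) = 4 (J(T) = 4 - (-T + T) = 4 - 1*0 = 4 + 0 = 4)
(-136 + J(w(6, -2)))² = (-136 + 4)² = (-132)² = 17424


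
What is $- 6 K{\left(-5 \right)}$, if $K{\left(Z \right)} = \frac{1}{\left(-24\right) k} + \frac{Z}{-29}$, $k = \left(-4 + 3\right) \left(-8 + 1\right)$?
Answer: $- \frac{811}{812} \approx -0.99877$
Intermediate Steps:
$k = 7$ ($k = \left(-1\right) \left(-7\right) = 7$)
$K{\left(Z \right)} = - \frac{1}{168} - \frac{Z}{29}$ ($K{\left(Z \right)} = \frac{1}{\left(-24\right) 7} + \frac{Z}{-29} = \left(- \frac{1}{24}\right) \frac{1}{7} + Z \left(- \frac{1}{29}\right) = - \frac{1}{168} - \frac{Z}{29}$)
$- 6 K{\left(-5 \right)} = - 6 \left(- \frac{1}{168} - - \frac{5}{29}\right) = - 6 \left(- \frac{1}{168} + \frac{5}{29}\right) = \left(-6\right) \frac{811}{4872} = - \frac{811}{812}$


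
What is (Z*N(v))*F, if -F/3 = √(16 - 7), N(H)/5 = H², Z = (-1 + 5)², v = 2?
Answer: -2880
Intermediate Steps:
Z = 16 (Z = 4² = 16)
N(H) = 5*H²
F = -9 (F = -3*√(16 - 7) = -3*√9 = -3*3 = -9)
(Z*N(v))*F = (16*(5*2²))*(-9) = (16*(5*4))*(-9) = (16*20)*(-9) = 320*(-9) = -2880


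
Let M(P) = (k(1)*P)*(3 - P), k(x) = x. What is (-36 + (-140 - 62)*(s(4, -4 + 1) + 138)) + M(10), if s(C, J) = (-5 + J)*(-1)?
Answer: -29598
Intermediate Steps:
s(C, J) = 5 - J
M(P) = P*(3 - P) (M(P) = (1*P)*(3 - P) = P*(3 - P))
(-36 + (-140 - 62)*(s(4, -4 + 1) + 138)) + M(10) = (-36 + (-140 - 62)*((5 - (-4 + 1)) + 138)) + 10*(3 - 1*10) = (-36 - 202*((5 - 1*(-3)) + 138)) + 10*(3 - 10) = (-36 - 202*((5 + 3) + 138)) + 10*(-7) = (-36 - 202*(8 + 138)) - 70 = (-36 - 202*146) - 70 = (-36 - 29492) - 70 = -29528 - 70 = -29598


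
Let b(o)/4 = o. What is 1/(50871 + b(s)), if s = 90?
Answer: 1/51231 ≈ 1.9519e-5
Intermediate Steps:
b(o) = 4*o
1/(50871 + b(s)) = 1/(50871 + 4*90) = 1/(50871 + 360) = 1/51231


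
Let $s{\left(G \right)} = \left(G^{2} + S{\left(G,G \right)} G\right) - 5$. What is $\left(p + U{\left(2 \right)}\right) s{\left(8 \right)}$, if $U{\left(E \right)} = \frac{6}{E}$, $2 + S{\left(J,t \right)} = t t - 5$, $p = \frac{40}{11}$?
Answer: $\frac{37595}{11} \approx 3417.7$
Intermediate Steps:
$p = \frac{40}{11}$ ($p = 40 \cdot \frac{1}{11} = \frac{40}{11} \approx 3.6364$)
$S{\left(J,t \right)} = -7 + t^{2}$ ($S{\left(J,t \right)} = -2 + \left(t t - 5\right) = -2 + \left(t^{2} - 5\right) = -2 + \left(-5 + t^{2}\right) = -7 + t^{2}$)
$s{\left(G \right)} = -5 + G^{2} + G \left(-7 + G^{2}\right)$ ($s{\left(G \right)} = \left(G^{2} + \left(-7 + G^{2}\right) G\right) - 5 = \left(G^{2} + G \left(-7 + G^{2}\right)\right) - 5 = -5 + G^{2} + G \left(-7 + G^{2}\right)$)
$\left(p + U{\left(2 \right)}\right) s{\left(8 \right)} = \left(\frac{40}{11} + \frac{6}{2}\right) \left(-5 + 8^{2} + 8 \left(-7 + 8^{2}\right)\right) = \left(\frac{40}{11} + 6 \cdot \frac{1}{2}\right) \left(-5 + 64 + 8 \left(-7 + 64\right)\right) = \left(\frac{40}{11} + 3\right) \left(-5 + 64 + 8 \cdot 57\right) = \frac{73 \left(-5 + 64 + 456\right)}{11} = \frac{73}{11} \cdot 515 = \frac{37595}{11}$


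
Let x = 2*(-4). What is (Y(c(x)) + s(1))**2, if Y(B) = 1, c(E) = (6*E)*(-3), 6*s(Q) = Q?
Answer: 49/36 ≈ 1.3611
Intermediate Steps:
x = -8
s(Q) = Q/6
c(E) = -18*E
(Y(c(x)) + s(1))**2 = (1 + (1/6)*1)**2 = (1 + 1/6)**2 = (7/6)**2 = 49/36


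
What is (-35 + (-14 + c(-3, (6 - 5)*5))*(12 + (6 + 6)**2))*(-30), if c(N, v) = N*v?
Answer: 136770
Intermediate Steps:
(-35 + (-14 + c(-3, (6 - 5)*5))*(12 + (6 + 6)**2))*(-30) = (-35 + (-14 - 3*(6 - 5)*5)*(12 + (6 + 6)**2))*(-30) = (-35 + (-14 - 3*5)*(12 + 12**2))*(-30) = (-35 + (-14 - 3*5)*(12 + 144))*(-30) = (-35 + (-14 - 15)*156)*(-30) = (-35 - 29*156)*(-30) = (-35 - 4524)*(-30) = -4559*(-30) = 136770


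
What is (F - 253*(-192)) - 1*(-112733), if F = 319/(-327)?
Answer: 52747724/327 ≈ 1.6131e+5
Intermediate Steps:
F = -319/327 (F = 319*(-1/327) = -319/327 ≈ -0.97554)
(F - 253*(-192)) - 1*(-112733) = (-319/327 - 253*(-192)) - 1*(-112733) = (-319/327 + 48576) + 112733 = 15884033/327 + 112733 = 52747724/327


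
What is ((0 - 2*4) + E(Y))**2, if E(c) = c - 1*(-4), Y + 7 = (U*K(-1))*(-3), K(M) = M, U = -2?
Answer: 289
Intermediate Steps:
Y = -13 (Y = -7 - 2*(-1)*(-3) = -7 + 2*(-3) = -7 - 6 = -13)
E(c) = 4 + c (E(c) = c + 4 = 4 + c)
((0 - 2*4) + E(Y))**2 = ((0 - 2*4) + (4 - 13))**2 = ((0 - 8) - 9)**2 = (-8 - 9)**2 = (-17)**2 = 289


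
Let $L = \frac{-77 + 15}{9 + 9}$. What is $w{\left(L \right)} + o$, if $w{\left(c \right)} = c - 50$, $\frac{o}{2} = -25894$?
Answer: $- \frac{466573}{9} \approx -51841.0$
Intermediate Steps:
$o = -51788$ ($o = 2 \left(-25894\right) = -51788$)
$L = - \frac{31}{9}$ ($L = - \frac{62}{18} = \left(-62\right) \frac{1}{18} = - \frac{31}{9} \approx -3.4444$)
$w{\left(c \right)} = -50 + c$
$w{\left(L \right)} + o = \left(-50 - \frac{31}{9}\right) - 51788 = - \frac{481}{9} - 51788 = - \frac{466573}{9}$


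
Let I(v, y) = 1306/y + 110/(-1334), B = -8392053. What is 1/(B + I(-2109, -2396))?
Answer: -799066/6705804723939 ≈ -1.1916e-7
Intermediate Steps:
I(v, y) = -55/667 + 1306/y (I(v, y) = 1306/y + 110*(-1/1334) = 1306/y - 55/667 = -55/667 + 1306/y)
1/(B + I(-2109, -2396)) = 1/(-8392053 + (-55/667 + 1306/(-2396))) = 1/(-8392053 + (-55/667 + 1306*(-1/2396))) = 1/(-8392053 + (-55/667 - 653/1198)) = 1/(-8392053 - 501441/799066) = 1/(-6705804723939/799066) = -799066/6705804723939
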